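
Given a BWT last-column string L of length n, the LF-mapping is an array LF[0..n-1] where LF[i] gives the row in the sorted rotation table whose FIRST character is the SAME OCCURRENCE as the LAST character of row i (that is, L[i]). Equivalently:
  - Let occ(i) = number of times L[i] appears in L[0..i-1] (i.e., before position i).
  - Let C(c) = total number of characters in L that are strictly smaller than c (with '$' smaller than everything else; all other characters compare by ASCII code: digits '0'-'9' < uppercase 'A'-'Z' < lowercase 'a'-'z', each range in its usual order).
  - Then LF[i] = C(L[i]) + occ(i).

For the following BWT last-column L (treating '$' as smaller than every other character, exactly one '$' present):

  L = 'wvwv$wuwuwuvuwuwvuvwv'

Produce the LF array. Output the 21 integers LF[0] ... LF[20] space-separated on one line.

Answer: 13 7 14 8 0 15 1 16 2 17 3 9 4 18 5 19 10 6 11 20 12

Derivation:
Char counts: '$':1, 'u':6, 'v':6, 'w':8
C (first-col start): C('$')=0, C('u')=1, C('v')=7, C('w')=13
L[0]='w': occ=0, LF[0]=C('w')+0=13+0=13
L[1]='v': occ=0, LF[1]=C('v')+0=7+0=7
L[2]='w': occ=1, LF[2]=C('w')+1=13+1=14
L[3]='v': occ=1, LF[3]=C('v')+1=7+1=8
L[4]='$': occ=0, LF[4]=C('$')+0=0+0=0
L[5]='w': occ=2, LF[5]=C('w')+2=13+2=15
L[6]='u': occ=0, LF[6]=C('u')+0=1+0=1
L[7]='w': occ=3, LF[7]=C('w')+3=13+3=16
L[8]='u': occ=1, LF[8]=C('u')+1=1+1=2
L[9]='w': occ=4, LF[9]=C('w')+4=13+4=17
L[10]='u': occ=2, LF[10]=C('u')+2=1+2=3
L[11]='v': occ=2, LF[11]=C('v')+2=7+2=9
L[12]='u': occ=3, LF[12]=C('u')+3=1+3=4
L[13]='w': occ=5, LF[13]=C('w')+5=13+5=18
L[14]='u': occ=4, LF[14]=C('u')+4=1+4=5
L[15]='w': occ=6, LF[15]=C('w')+6=13+6=19
L[16]='v': occ=3, LF[16]=C('v')+3=7+3=10
L[17]='u': occ=5, LF[17]=C('u')+5=1+5=6
L[18]='v': occ=4, LF[18]=C('v')+4=7+4=11
L[19]='w': occ=7, LF[19]=C('w')+7=13+7=20
L[20]='v': occ=5, LF[20]=C('v')+5=7+5=12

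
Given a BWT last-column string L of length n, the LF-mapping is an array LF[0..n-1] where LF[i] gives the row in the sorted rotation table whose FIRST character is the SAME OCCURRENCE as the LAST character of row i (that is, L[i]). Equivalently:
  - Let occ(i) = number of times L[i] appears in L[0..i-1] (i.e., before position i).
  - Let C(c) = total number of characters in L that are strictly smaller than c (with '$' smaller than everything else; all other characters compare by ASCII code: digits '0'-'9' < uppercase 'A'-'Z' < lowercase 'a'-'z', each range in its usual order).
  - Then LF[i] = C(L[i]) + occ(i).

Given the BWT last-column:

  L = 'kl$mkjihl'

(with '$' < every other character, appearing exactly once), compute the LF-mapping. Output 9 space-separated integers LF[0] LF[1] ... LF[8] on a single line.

Char counts: '$':1, 'h':1, 'i':1, 'j':1, 'k':2, 'l':2, 'm':1
C (first-col start): C('$')=0, C('h')=1, C('i')=2, C('j')=3, C('k')=4, C('l')=6, C('m')=8
L[0]='k': occ=0, LF[0]=C('k')+0=4+0=4
L[1]='l': occ=0, LF[1]=C('l')+0=6+0=6
L[2]='$': occ=0, LF[2]=C('$')+0=0+0=0
L[3]='m': occ=0, LF[3]=C('m')+0=8+0=8
L[4]='k': occ=1, LF[4]=C('k')+1=4+1=5
L[5]='j': occ=0, LF[5]=C('j')+0=3+0=3
L[6]='i': occ=0, LF[6]=C('i')+0=2+0=2
L[7]='h': occ=0, LF[7]=C('h')+0=1+0=1
L[8]='l': occ=1, LF[8]=C('l')+1=6+1=7

Answer: 4 6 0 8 5 3 2 1 7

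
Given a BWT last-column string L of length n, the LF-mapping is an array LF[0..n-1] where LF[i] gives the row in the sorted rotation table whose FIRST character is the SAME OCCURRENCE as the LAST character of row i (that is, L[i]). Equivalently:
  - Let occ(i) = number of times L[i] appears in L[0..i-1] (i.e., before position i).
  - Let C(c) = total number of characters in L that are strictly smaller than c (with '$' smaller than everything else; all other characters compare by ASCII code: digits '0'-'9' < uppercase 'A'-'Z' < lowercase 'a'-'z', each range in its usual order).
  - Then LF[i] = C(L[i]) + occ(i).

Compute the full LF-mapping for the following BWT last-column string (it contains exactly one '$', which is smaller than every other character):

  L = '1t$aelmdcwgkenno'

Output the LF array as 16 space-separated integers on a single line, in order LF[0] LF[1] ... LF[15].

Char counts: '$':1, '1':1, 'a':1, 'c':1, 'd':1, 'e':2, 'g':1, 'k':1, 'l':1, 'm':1, 'n':2, 'o':1, 't':1, 'w':1
C (first-col start): C('$')=0, C('1')=1, C('a')=2, C('c')=3, C('d')=4, C('e')=5, C('g')=7, C('k')=8, C('l')=9, C('m')=10, C('n')=11, C('o')=13, C('t')=14, C('w')=15
L[0]='1': occ=0, LF[0]=C('1')+0=1+0=1
L[1]='t': occ=0, LF[1]=C('t')+0=14+0=14
L[2]='$': occ=0, LF[2]=C('$')+0=0+0=0
L[3]='a': occ=0, LF[3]=C('a')+0=2+0=2
L[4]='e': occ=0, LF[4]=C('e')+0=5+0=5
L[5]='l': occ=0, LF[5]=C('l')+0=9+0=9
L[6]='m': occ=0, LF[6]=C('m')+0=10+0=10
L[7]='d': occ=0, LF[7]=C('d')+0=4+0=4
L[8]='c': occ=0, LF[8]=C('c')+0=3+0=3
L[9]='w': occ=0, LF[9]=C('w')+0=15+0=15
L[10]='g': occ=0, LF[10]=C('g')+0=7+0=7
L[11]='k': occ=0, LF[11]=C('k')+0=8+0=8
L[12]='e': occ=1, LF[12]=C('e')+1=5+1=6
L[13]='n': occ=0, LF[13]=C('n')+0=11+0=11
L[14]='n': occ=1, LF[14]=C('n')+1=11+1=12
L[15]='o': occ=0, LF[15]=C('o')+0=13+0=13

Answer: 1 14 0 2 5 9 10 4 3 15 7 8 6 11 12 13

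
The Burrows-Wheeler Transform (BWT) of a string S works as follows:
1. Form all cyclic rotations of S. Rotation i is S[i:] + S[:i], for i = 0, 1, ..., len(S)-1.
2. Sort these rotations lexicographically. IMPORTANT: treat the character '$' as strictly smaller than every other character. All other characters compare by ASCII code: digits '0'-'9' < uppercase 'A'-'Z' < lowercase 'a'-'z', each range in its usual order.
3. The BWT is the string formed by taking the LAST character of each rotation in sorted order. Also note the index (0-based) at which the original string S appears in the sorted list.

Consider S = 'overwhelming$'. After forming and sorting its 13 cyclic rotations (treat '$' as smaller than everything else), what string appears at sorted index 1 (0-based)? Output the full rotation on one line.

Answer: elming$overwh

Derivation:
All 13 rotations (rotation i = S[i:]+S[:i]):
  rot[0] = overwhelming$
  rot[1] = verwhelming$o
  rot[2] = erwhelming$ov
  rot[3] = rwhelming$ove
  rot[4] = whelming$over
  rot[5] = helming$overw
  rot[6] = elming$overwh
  rot[7] = lming$overwhe
  rot[8] = ming$overwhel
  rot[9] = ing$overwhelm
  rot[10] = ng$overwhelmi
  rot[11] = g$overwhelmin
  rot[12] = $overwhelming
Sorted (with $ < everything):
  sorted[0] = $overwhelming
  sorted[1] = elming$overwh
  sorted[2] = erwhelming$ov
  sorted[3] = g$overwhelmin
  sorted[4] = helming$overw
  sorted[5] = ing$overwhelm
  sorted[6] = lming$overwhe
  sorted[7] = ming$overwhel
  sorted[8] = ng$overwhelmi
  sorted[9] = overwhelming$
  sorted[10] = rwhelming$ove
  sorted[11] = verwhelming$o
  sorted[12] = whelming$over
sorted[1] = elming$overwh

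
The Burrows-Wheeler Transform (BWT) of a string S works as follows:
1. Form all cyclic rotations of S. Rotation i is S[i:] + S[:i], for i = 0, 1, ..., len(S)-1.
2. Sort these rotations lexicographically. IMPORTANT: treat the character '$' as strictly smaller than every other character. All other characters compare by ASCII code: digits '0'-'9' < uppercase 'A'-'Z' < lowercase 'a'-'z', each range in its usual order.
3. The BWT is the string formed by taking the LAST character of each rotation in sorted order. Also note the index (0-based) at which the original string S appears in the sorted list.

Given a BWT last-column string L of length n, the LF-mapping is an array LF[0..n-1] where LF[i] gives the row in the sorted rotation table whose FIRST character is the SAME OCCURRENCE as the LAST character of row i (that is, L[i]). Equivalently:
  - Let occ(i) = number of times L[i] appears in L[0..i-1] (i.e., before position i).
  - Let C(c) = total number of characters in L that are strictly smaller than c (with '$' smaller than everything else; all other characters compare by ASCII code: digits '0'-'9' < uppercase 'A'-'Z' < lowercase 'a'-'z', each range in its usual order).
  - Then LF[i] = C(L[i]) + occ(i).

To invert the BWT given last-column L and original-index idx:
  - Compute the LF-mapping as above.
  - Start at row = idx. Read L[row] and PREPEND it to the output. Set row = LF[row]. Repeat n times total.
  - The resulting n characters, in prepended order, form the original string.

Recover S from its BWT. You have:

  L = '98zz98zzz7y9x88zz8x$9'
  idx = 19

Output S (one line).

Answer: zz88z879xxz98y9zz8z9$

Derivation:
LF mapping: 7 2 14 15 8 3 16 17 18 1 13 9 11 4 5 19 20 6 12 0 10
Walk LF starting at row 19, prepending L[row]:
  step 1: row=19, L[19]='$', prepend. Next row=LF[19]=0
  step 2: row=0, L[0]='9', prepend. Next row=LF[0]=7
  step 3: row=7, L[7]='z', prepend. Next row=LF[7]=17
  step 4: row=17, L[17]='8', prepend. Next row=LF[17]=6
  step 5: row=6, L[6]='z', prepend. Next row=LF[6]=16
  step 6: row=16, L[16]='z', prepend. Next row=LF[16]=20
  step 7: row=20, L[20]='9', prepend. Next row=LF[20]=10
  step 8: row=10, L[10]='y', prepend. Next row=LF[10]=13
  step 9: row=13, L[13]='8', prepend. Next row=LF[13]=4
  step 10: row=4, L[4]='9', prepend. Next row=LF[4]=8
  step 11: row=8, L[8]='z', prepend. Next row=LF[8]=18
  step 12: row=18, L[18]='x', prepend. Next row=LF[18]=12
  step 13: row=12, L[12]='x', prepend. Next row=LF[12]=11
  step 14: row=11, L[11]='9', prepend. Next row=LF[11]=9
  step 15: row=9, L[9]='7', prepend. Next row=LF[9]=1
  step 16: row=1, L[1]='8', prepend. Next row=LF[1]=2
  step 17: row=2, L[2]='z', prepend. Next row=LF[2]=14
  step 18: row=14, L[14]='8', prepend. Next row=LF[14]=5
  step 19: row=5, L[5]='8', prepend. Next row=LF[5]=3
  step 20: row=3, L[3]='z', prepend. Next row=LF[3]=15
  step 21: row=15, L[15]='z', prepend. Next row=LF[15]=19
Reversed output: zz88z879xxz98y9zz8z9$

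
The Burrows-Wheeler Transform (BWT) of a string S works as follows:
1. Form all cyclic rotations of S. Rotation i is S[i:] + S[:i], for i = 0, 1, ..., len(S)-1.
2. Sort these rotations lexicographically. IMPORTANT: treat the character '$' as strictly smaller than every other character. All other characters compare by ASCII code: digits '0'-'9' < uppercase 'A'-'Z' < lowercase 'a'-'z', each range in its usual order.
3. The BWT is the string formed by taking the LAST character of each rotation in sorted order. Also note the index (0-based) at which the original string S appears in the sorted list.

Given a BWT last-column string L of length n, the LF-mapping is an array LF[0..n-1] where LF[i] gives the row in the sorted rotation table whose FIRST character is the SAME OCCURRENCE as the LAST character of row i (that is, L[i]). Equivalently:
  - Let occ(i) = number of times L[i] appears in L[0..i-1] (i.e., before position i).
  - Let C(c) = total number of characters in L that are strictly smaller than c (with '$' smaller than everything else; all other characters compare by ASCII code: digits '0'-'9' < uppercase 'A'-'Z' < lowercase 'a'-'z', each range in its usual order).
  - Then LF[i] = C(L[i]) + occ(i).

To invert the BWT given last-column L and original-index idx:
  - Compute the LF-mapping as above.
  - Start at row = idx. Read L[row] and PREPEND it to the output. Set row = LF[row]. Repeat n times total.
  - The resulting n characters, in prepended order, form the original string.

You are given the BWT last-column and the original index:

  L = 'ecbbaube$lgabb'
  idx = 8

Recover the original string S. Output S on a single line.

Answer: cabbagebubble$

Derivation:
LF mapping: 9 8 3 4 1 13 5 10 0 12 11 2 6 7
Walk LF starting at row 8, prepending L[row]:
  step 1: row=8, L[8]='$', prepend. Next row=LF[8]=0
  step 2: row=0, L[0]='e', prepend. Next row=LF[0]=9
  step 3: row=9, L[9]='l', prepend. Next row=LF[9]=12
  step 4: row=12, L[12]='b', prepend. Next row=LF[12]=6
  step 5: row=6, L[6]='b', prepend. Next row=LF[6]=5
  step 6: row=5, L[5]='u', prepend. Next row=LF[5]=13
  step 7: row=13, L[13]='b', prepend. Next row=LF[13]=7
  step 8: row=7, L[7]='e', prepend. Next row=LF[7]=10
  step 9: row=10, L[10]='g', prepend. Next row=LF[10]=11
  step 10: row=11, L[11]='a', prepend. Next row=LF[11]=2
  step 11: row=2, L[2]='b', prepend. Next row=LF[2]=3
  step 12: row=3, L[3]='b', prepend. Next row=LF[3]=4
  step 13: row=4, L[4]='a', prepend. Next row=LF[4]=1
  step 14: row=1, L[1]='c', prepend. Next row=LF[1]=8
Reversed output: cabbagebubble$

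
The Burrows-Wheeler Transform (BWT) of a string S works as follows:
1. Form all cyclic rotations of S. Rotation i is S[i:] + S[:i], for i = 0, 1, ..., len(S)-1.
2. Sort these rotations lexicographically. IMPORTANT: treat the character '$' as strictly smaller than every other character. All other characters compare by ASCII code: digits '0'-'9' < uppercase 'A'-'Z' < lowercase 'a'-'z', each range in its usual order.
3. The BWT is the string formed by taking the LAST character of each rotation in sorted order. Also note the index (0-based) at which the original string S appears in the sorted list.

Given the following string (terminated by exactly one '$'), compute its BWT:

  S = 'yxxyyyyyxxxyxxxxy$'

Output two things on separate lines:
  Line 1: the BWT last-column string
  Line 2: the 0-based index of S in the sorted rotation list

All 18 rotations (rotation i = S[i:]+S[:i]):
  rot[0] = yxxyyyyyxxxyxxxxy$
  rot[1] = xxyyyyyxxxyxxxxy$y
  rot[2] = xyyyyyxxxyxxxxy$yx
  rot[3] = yyyyyxxxyxxxxy$yxx
  rot[4] = yyyyxxxyxxxxy$yxxy
  rot[5] = yyyxxxyxxxxy$yxxyy
  rot[6] = yyxxxyxxxxy$yxxyyy
  rot[7] = yxxxyxxxxy$yxxyyyy
  rot[8] = xxxyxxxxy$yxxyyyyy
  rot[9] = xxyxxxxy$yxxyyyyyx
  rot[10] = xyxxxxy$yxxyyyyyxx
  rot[11] = yxxxxy$yxxyyyyyxxx
  rot[12] = xxxxy$yxxyyyyyxxxy
  rot[13] = xxxy$yxxyyyyyxxxyx
  rot[14] = xxy$yxxyyyyyxxxyxx
  rot[15] = xy$yxxyyyyyxxxyxxx
  rot[16] = y$yxxyyyyyxxxyxxxx
  rot[17] = $yxxyyyyyxxxyxxxxy
Sorted (with $ < everything):
  sorted[0] = $yxxyyyyyxxxyxxxxy  (last char: 'y')
  sorted[1] = xxxxy$yxxyyyyyxxxy  (last char: 'y')
  sorted[2] = xxxy$yxxyyyyyxxxyx  (last char: 'x')
  sorted[3] = xxxyxxxxy$yxxyyyyy  (last char: 'y')
  sorted[4] = xxy$yxxyyyyyxxxyxx  (last char: 'x')
  sorted[5] = xxyxxxxy$yxxyyyyyx  (last char: 'x')
  sorted[6] = xxyyyyyxxxyxxxxy$y  (last char: 'y')
  sorted[7] = xy$yxxyyyyyxxxyxxx  (last char: 'x')
  sorted[8] = xyxxxxy$yxxyyyyyxx  (last char: 'x')
  sorted[9] = xyyyyyxxxyxxxxy$yx  (last char: 'x')
  sorted[10] = y$yxxyyyyyxxxyxxxx  (last char: 'x')
  sorted[11] = yxxxxy$yxxyyyyyxxx  (last char: 'x')
  sorted[12] = yxxxyxxxxy$yxxyyyy  (last char: 'y')
  sorted[13] = yxxyyyyyxxxyxxxxy$  (last char: '$')
  sorted[14] = yyxxxyxxxxy$yxxyyy  (last char: 'y')
  sorted[15] = yyyxxxyxxxxy$yxxyy  (last char: 'y')
  sorted[16] = yyyyxxxyxxxxy$yxxy  (last char: 'y')
  sorted[17] = yyyyyxxxyxxxxy$yxx  (last char: 'x')
Last column: yyxyxxyxxxxxy$yyyx
Original string S is at sorted index 13

Answer: yyxyxxyxxxxxy$yyyx
13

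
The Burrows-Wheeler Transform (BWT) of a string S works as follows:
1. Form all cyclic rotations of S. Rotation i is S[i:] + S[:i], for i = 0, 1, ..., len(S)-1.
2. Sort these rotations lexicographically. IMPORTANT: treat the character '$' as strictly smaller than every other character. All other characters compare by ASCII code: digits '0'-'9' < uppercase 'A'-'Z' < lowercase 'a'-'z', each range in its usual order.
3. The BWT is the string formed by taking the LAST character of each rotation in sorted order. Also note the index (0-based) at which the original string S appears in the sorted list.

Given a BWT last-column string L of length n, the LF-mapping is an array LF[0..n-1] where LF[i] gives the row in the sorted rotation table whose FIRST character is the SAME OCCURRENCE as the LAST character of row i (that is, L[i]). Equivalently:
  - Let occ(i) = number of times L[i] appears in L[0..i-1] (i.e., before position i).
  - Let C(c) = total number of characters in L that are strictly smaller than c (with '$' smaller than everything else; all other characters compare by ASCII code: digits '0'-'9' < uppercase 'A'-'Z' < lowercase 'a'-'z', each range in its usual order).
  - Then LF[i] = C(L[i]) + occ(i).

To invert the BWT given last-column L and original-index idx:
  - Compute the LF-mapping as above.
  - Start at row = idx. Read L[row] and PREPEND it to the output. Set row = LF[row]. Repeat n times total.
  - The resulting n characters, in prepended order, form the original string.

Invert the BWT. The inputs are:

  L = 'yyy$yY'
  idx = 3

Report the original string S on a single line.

Answer: yYyyy$

Derivation:
LF mapping: 2 3 4 0 5 1
Walk LF starting at row 3, prepending L[row]:
  step 1: row=3, L[3]='$', prepend. Next row=LF[3]=0
  step 2: row=0, L[0]='y', prepend. Next row=LF[0]=2
  step 3: row=2, L[2]='y', prepend. Next row=LF[2]=4
  step 4: row=4, L[4]='y', prepend. Next row=LF[4]=5
  step 5: row=5, L[5]='Y', prepend. Next row=LF[5]=1
  step 6: row=1, L[1]='y', prepend. Next row=LF[1]=3
Reversed output: yYyyy$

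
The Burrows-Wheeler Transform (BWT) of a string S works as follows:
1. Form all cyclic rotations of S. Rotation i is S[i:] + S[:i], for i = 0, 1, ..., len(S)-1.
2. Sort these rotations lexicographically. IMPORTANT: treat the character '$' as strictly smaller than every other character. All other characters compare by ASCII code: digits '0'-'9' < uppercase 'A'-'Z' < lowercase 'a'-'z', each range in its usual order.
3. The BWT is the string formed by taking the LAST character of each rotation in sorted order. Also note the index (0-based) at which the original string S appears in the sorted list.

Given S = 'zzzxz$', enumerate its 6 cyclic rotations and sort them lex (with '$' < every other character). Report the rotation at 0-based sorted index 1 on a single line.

All 6 rotations (rotation i = S[i:]+S[:i]):
  rot[0] = zzzxz$
  rot[1] = zzxz$z
  rot[2] = zxz$zz
  rot[3] = xz$zzz
  rot[4] = z$zzzx
  rot[5] = $zzzxz
Sorted (with $ < everything):
  sorted[0] = $zzzxz
  sorted[1] = xz$zzz
  sorted[2] = z$zzzx
  sorted[3] = zxz$zz
  sorted[4] = zzxz$z
  sorted[5] = zzzxz$
sorted[1] = xz$zzz

Answer: xz$zzz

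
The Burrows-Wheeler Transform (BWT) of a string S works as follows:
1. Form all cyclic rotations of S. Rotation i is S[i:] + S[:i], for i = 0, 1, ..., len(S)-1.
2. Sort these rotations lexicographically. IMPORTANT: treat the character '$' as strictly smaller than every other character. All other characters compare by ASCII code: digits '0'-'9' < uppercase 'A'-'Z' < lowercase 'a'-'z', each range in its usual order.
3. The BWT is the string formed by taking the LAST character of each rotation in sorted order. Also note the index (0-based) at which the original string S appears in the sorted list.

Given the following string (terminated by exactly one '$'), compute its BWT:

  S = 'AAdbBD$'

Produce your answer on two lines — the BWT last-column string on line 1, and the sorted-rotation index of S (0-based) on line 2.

All 7 rotations (rotation i = S[i:]+S[:i]):
  rot[0] = AAdbBD$
  rot[1] = AdbBD$A
  rot[2] = dbBD$AA
  rot[3] = bBD$AAd
  rot[4] = BD$AAdb
  rot[5] = D$AAdbB
  rot[6] = $AAdbBD
Sorted (with $ < everything):
  sorted[0] = $AAdbBD  (last char: 'D')
  sorted[1] = AAdbBD$  (last char: '$')
  sorted[2] = AdbBD$A  (last char: 'A')
  sorted[3] = BD$AAdb  (last char: 'b')
  sorted[4] = D$AAdbB  (last char: 'B')
  sorted[5] = bBD$AAd  (last char: 'd')
  sorted[6] = dbBD$AA  (last char: 'A')
Last column: D$AbBdA
Original string S is at sorted index 1

Answer: D$AbBdA
1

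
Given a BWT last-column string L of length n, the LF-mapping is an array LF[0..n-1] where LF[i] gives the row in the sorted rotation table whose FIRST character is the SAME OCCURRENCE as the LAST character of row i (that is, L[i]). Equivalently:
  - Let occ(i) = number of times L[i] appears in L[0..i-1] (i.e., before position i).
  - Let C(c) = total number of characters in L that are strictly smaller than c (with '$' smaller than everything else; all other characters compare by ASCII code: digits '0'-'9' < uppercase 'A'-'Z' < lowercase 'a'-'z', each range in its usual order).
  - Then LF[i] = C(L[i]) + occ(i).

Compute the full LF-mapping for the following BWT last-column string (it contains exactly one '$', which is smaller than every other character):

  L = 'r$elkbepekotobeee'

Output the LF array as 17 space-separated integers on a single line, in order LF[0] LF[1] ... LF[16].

Answer: 15 0 3 11 9 1 4 14 5 10 12 16 13 2 6 7 8

Derivation:
Char counts: '$':1, 'b':2, 'e':6, 'k':2, 'l':1, 'o':2, 'p':1, 'r':1, 't':1
C (first-col start): C('$')=0, C('b')=1, C('e')=3, C('k')=9, C('l')=11, C('o')=12, C('p')=14, C('r')=15, C('t')=16
L[0]='r': occ=0, LF[0]=C('r')+0=15+0=15
L[1]='$': occ=0, LF[1]=C('$')+0=0+0=0
L[2]='e': occ=0, LF[2]=C('e')+0=3+0=3
L[3]='l': occ=0, LF[3]=C('l')+0=11+0=11
L[4]='k': occ=0, LF[4]=C('k')+0=9+0=9
L[5]='b': occ=0, LF[5]=C('b')+0=1+0=1
L[6]='e': occ=1, LF[6]=C('e')+1=3+1=4
L[7]='p': occ=0, LF[7]=C('p')+0=14+0=14
L[8]='e': occ=2, LF[8]=C('e')+2=3+2=5
L[9]='k': occ=1, LF[9]=C('k')+1=9+1=10
L[10]='o': occ=0, LF[10]=C('o')+0=12+0=12
L[11]='t': occ=0, LF[11]=C('t')+0=16+0=16
L[12]='o': occ=1, LF[12]=C('o')+1=12+1=13
L[13]='b': occ=1, LF[13]=C('b')+1=1+1=2
L[14]='e': occ=3, LF[14]=C('e')+3=3+3=6
L[15]='e': occ=4, LF[15]=C('e')+4=3+4=7
L[16]='e': occ=5, LF[16]=C('e')+5=3+5=8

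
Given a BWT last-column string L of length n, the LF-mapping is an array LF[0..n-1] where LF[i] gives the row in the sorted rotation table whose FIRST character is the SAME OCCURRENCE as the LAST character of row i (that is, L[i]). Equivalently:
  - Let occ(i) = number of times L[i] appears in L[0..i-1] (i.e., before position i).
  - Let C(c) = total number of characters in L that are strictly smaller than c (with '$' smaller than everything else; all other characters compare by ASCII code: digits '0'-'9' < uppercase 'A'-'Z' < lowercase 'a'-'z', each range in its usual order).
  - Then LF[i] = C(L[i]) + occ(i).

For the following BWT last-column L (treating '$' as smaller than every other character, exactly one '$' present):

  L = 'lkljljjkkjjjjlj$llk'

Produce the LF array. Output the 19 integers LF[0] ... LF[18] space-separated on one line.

Answer: 13 9 14 1 15 2 3 10 11 4 5 6 7 16 8 0 17 18 12

Derivation:
Char counts: '$':1, 'j':8, 'k':4, 'l':6
C (first-col start): C('$')=0, C('j')=1, C('k')=9, C('l')=13
L[0]='l': occ=0, LF[0]=C('l')+0=13+0=13
L[1]='k': occ=0, LF[1]=C('k')+0=9+0=9
L[2]='l': occ=1, LF[2]=C('l')+1=13+1=14
L[3]='j': occ=0, LF[3]=C('j')+0=1+0=1
L[4]='l': occ=2, LF[4]=C('l')+2=13+2=15
L[5]='j': occ=1, LF[5]=C('j')+1=1+1=2
L[6]='j': occ=2, LF[6]=C('j')+2=1+2=3
L[7]='k': occ=1, LF[7]=C('k')+1=9+1=10
L[8]='k': occ=2, LF[8]=C('k')+2=9+2=11
L[9]='j': occ=3, LF[9]=C('j')+3=1+3=4
L[10]='j': occ=4, LF[10]=C('j')+4=1+4=5
L[11]='j': occ=5, LF[11]=C('j')+5=1+5=6
L[12]='j': occ=6, LF[12]=C('j')+6=1+6=7
L[13]='l': occ=3, LF[13]=C('l')+3=13+3=16
L[14]='j': occ=7, LF[14]=C('j')+7=1+7=8
L[15]='$': occ=0, LF[15]=C('$')+0=0+0=0
L[16]='l': occ=4, LF[16]=C('l')+4=13+4=17
L[17]='l': occ=5, LF[17]=C('l')+5=13+5=18
L[18]='k': occ=3, LF[18]=C('k')+3=9+3=12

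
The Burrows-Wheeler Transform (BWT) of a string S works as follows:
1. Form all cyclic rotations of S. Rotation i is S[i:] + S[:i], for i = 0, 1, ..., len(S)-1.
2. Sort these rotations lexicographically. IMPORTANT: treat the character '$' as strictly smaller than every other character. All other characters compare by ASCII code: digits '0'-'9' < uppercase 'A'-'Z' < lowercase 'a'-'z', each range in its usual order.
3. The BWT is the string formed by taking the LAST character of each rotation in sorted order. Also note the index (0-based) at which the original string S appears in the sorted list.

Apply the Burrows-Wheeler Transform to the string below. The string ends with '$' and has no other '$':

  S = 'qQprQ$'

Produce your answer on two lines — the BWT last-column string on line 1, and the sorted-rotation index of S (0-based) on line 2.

Answer: QrqQ$p
4

Derivation:
All 6 rotations (rotation i = S[i:]+S[:i]):
  rot[0] = qQprQ$
  rot[1] = QprQ$q
  rot[2] = prQ$qQ
  rot[3] = rQ$qQp
  rot[4] = Q$qQpr
  rot[5] = $qQprQ
Sorted (with $ < everything):
  sorted[0] = $qQprQ  (last char: 'Q')
  sorted[1] = Q$qQpr  (last char: 'r')
  sorted[2] = QprQ$q  (last char: 'q')
  sorted[3] = prQ$qQ  (last char: 'Q')
  sorted[4] = qQprQ$  (last char: '$')
  sorted[5] = rQ$qQp  (last char: 'p')
Last column: QrqQ$p
Original string S is at sorted index 4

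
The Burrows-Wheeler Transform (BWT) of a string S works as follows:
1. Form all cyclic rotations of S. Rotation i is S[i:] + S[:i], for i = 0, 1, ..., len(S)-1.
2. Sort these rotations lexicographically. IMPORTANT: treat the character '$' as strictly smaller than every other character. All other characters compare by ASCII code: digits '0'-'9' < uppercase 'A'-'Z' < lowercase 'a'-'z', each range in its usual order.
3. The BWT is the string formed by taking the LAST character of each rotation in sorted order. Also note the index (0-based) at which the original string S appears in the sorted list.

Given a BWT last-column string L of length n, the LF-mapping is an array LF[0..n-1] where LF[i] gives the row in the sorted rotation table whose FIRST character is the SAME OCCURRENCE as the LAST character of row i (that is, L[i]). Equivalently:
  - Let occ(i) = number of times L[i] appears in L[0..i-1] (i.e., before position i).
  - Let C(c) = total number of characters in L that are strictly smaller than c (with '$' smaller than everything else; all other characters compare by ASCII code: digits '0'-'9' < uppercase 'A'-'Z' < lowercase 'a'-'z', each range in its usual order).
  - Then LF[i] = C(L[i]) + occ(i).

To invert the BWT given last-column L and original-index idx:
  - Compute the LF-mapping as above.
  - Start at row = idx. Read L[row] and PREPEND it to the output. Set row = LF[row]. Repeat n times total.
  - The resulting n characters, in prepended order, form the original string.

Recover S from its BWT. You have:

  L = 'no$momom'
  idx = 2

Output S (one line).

LF mapping: 4 5 0 1 6 2 7 3
Walk LF starting at row 2, prepending L[row]:
  step 1: row=2, L[2]='$', prepend. Next row=LF[2]=0
  step 2: row=0, L[0]='n', prepend. Next row=LF[0]=4
  step 3: row=4, L[4]='o', prepend. Next row=LF[4]=6
  step 4: row=6, L[6]='o', prepend. Next row=LF[6]=7
  step 5: row=7, L[7]='m', prepend. Next row=LF[7]=3
  step 6: row=3, L[3]='m', prepend. Next row=LF[3]=1
  step 7: row=1, L[1]='o', prepend. Next row=LF[1]=5
  step 8: row=5, L[5]='m', prepend. Next row=LF[5]=2
Reversed output: mommoon$

Answer: mommoon$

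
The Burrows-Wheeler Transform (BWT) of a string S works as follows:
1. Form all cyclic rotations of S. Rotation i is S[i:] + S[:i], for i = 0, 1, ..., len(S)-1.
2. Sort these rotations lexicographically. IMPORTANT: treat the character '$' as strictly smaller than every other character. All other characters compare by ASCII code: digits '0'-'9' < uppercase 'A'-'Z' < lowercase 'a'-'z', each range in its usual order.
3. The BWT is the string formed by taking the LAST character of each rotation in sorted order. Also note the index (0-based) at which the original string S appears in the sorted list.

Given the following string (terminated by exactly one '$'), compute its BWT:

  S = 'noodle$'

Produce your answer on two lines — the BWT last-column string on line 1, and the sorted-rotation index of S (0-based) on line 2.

Answer: eold$on
4

Derivation:
All 7 rotations (rotation i = S[i:]+S[:i]):
  rot[0] = noodle$
  rot[1] = oodle$n
  rot[2] = odle$no
  rot[3] = dle$noo
  rot[4] = le$nood
  rot[5] = e$noodl
  rot[6] = $noodle
Sorted (with $ < everything):
  sorted[0] = $noodle  (last char: 'e')
  sorted[1] = dle$noo  (last char: 'o')
  sorted[2] = e$noodl  (last char: 'l')
  sorted[3] = le$nood  (last char: 'd')
  sorted[4] = noodle$  (last char: '$')
  sorted[5] = odle$no  (last char: 'o')
  sorted[6] = oodle$n  (last char: 'n')
Last column: eold$on
Original string S is at sorted index 4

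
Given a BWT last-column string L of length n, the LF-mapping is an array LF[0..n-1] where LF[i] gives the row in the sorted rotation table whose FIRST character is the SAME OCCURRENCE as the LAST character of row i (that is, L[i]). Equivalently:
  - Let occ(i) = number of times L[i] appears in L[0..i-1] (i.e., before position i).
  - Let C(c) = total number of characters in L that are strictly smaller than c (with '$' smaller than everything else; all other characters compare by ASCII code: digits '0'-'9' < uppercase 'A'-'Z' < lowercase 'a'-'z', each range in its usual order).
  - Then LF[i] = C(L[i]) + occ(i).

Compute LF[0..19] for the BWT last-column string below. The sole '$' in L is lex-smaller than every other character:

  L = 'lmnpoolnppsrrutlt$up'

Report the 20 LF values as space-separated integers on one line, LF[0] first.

Char counts: '$':1, 'l':3, 'm':1, 'n':2, 'o':2, 'p':4, 'r':2, 's':1, 't':2, 'u':2
C (first-col start): C('$')=0, C('l')=1, C('m')=4, C('n')=5, C('o')=7, C('p')=9, C('r')=13, C('s')=15, C('t')=16, C('u')=18
L[0]='l': occ=0, LF[0]=C('l')+0=1+0=1
L[1]='m': occ=0, LF[1]=C('m')+0=4+0=4
L[2]='n': occ=0, LF[2]=C('n')+0=5+0=5
L[3]='p': occ=0, LF[3]=C('p')+0=9+0=9
L[4]='o': occ=0, LF[4]=C('o')+0=7+0=7
L[5]='o': occ=1, LF[5]=C('o')+1=7+1=8
L[6]='l': occ=1, LF[6]=C('l')+1=1+1=2
L[7]='n': occ=1, LF[7]=C('n')+1=5+1=6
L[8]='p': occ=1, LF[8]=C('p')+1=9+1=10
L[9]='p': occ=2, LF[9]=C('p')+2=9+2=11
L[10]='s': occ=0, LF[10]=C('s')+0=15+0=15
L[11]='r': occ=0, LF[11]=C('r')+0=13+0=13
L[12]='r': occ=1, LF[12]=C('r')+1=13+1=14
L[13]='u': occ=0, LF[13]=C('u')+0=18+0=18
L[14]='t': occ=0, LF[14]=C('t')+0=16+0=16
L[15]='l': occ=2, LF[15]=C('l')+2=1+2=3
L[16]='t': occ=1, LF[16]=C('t')+1=16+1=17
L[17]='$': occ=0, LF[17]=C('$')+0=0+0=0
L[18]='u': occ=1, LF[18]=C('u')+1=18+1=19
L[19]='p': occ=3, LF[19]=C('p')+3=9+3=12

Answer: 1 4 5 9 7 8 2 6 10 11 15 13 14 18 16 3 17 0 19 12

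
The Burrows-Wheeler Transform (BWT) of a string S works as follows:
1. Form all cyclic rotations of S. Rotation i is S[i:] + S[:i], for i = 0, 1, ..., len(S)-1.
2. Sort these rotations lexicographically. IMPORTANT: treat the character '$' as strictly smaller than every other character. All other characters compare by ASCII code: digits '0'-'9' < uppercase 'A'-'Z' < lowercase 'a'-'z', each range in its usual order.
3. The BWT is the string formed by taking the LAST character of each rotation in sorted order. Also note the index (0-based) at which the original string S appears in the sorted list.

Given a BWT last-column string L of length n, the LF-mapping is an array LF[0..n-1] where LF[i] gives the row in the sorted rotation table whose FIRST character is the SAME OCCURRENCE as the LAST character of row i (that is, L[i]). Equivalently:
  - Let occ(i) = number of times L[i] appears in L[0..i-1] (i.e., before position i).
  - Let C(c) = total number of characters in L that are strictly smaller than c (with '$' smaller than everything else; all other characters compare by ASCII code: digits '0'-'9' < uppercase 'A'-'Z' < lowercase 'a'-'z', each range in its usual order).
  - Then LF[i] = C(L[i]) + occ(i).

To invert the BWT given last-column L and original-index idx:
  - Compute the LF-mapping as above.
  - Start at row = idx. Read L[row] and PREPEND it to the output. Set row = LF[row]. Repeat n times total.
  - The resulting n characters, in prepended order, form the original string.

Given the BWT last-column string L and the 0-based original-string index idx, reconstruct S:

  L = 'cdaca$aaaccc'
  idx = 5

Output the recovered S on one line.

LF mapping: 6 11 1 7 2 0 3 4 5 8 9 10
Walk LF starting at row 5, prepending L[row]:
  step 1: row=5, L[5]='$', prepend. Next row=LF[5]=0
  step 2: row=0, L[0]='c', prepend. Next row=LF[0]=6
  step 3: row=6, L[6]='a', prepend. Next row=LF[6]=3
  step 4: row=3, L[3]='c', prepend. Next row=LF[3]=7
  step 5: row=7, L[7]='a', prepend. Next row=LF[7]=4
  step 6: row=4, L[4]='a', prepend. Next row=LF[4]=2
  step 7: row=2, L[2]='a', prepend. Next row=LF[2]=1
  step 8: row=1, L[1]='d', prepend. Next row=LF[1]=11
  step 9: row=11, L[11]='c', prepend. Next row=LF[11]=10
  step 10: row=10, L[10]='c', prepend. Next row=LF[10]=9
  step 11: row=9, L[9]='c', prepend. Next row=LF[9]=8
  step 12: row=8, L[8]='a', prepend. Next row=LF[8]=5
Reversed output: acccdaaacac$

Answer: acccdaaacac$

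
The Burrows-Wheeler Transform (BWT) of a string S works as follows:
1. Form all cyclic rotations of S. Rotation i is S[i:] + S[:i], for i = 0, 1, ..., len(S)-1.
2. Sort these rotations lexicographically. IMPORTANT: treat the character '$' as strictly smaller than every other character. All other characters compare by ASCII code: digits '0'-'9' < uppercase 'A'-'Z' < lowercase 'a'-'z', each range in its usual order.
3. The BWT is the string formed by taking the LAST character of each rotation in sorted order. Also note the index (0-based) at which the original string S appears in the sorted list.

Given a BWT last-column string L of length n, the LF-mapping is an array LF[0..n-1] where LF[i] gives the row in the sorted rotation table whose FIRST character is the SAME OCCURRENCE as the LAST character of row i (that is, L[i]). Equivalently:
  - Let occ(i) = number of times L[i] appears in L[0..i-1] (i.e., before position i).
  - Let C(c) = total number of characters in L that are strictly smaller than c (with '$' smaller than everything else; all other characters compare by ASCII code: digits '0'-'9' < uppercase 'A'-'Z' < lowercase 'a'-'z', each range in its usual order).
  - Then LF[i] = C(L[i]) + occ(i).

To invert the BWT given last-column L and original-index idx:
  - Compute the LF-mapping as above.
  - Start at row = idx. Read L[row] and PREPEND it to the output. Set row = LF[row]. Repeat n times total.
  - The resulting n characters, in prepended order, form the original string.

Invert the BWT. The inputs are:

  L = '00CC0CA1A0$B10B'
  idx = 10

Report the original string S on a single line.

LF mapping: 1 2 12 13 3 14 8 6 9 4 0 10 7 5 11
Walk LF starting at row 10, prepending L[row]:
  step 1: row=10, L[10]='$', prepend. Next row=LF[10]=0
  step 2: row=0, L[0]='0', prepend. Next row=LF[0]=1
  step 3: row=1, L[1]='0', prepend. Next row=LF[1]=2
  step 4: row=2, L[2]='C', prepend. Next row=LF[2]=12
  step 5: row=12, L[12]='1', prepend. Next row=LF[12]=7
  step 6: row=7, L[7]='1', prepend. Next row=LF[7]=6
  step 7: row=6, L[6]='A', prepend. Next row=LF[6]=8
  step 8: row=8, L[8]='A', prepend. Next row=LF[8]=9
  step 9: row=9, L[9]='0', prepend. Next row=LF[9]=4
  step 10: row=4, L[4]='0', prepend. Next row=LF[4]=3
  step 11: row=3, L[3]='C', prepend. Next row=LF[3]=13
  step 12: row=13, L[13]='0', prepend. Next row=LF[13]=5
  step 13: row=5, L[5]='C', prepend. Next row=LF[5]=14
  step 14: row=14, L[14]='B', prepend. Next row=LF[14]=11
  step 15: row=11, L[11]='B', prepend. Next row=LF[11]=10
Reversed output: BBC0C00AA11C00$

Answer: BBC0C00AA11C00$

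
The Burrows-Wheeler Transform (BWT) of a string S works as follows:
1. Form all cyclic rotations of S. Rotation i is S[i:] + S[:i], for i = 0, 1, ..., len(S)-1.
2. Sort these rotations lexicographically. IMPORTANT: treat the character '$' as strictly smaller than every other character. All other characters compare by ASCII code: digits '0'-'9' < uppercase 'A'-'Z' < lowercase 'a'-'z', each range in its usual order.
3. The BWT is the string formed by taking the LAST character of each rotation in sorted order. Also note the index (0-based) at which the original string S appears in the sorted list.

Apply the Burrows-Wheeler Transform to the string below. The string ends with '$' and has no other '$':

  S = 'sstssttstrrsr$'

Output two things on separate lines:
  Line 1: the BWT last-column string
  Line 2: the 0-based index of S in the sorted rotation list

All 14 rotations (rotation i = S[i:]+S[:i]):
  rot[0] = sstssttstrrsr$
  rot[1] = stssttstrrsr$s
  rot[2] = tssttstrrsr$ss
  rot[3] = ssttstrrsr$sst
  rot[4] = sttstrrsr$ssts
  rot[5] = ttstrrsr$sstss
  rot[6] = tstrrsr$sstsst
  rot[7] = strrsr$sstsstt
  rot[8] = trrsr$sstsstts
  rot[9] = rrsr$sstssttst
  rot[10] = rsr$sstssttstr
  rot[11] = sr$sstssttstrr
  rot[12] = r$sstssttstrrs
  rot[13] = $sstssttstrrsr
Sorted (with $ < everything):
  sorted[0] = $sstssttstrrsr  (last char: 'r')
  sorted[1] = r$sstssttstrrs  (last char: 's')
  sorted[2] = rrsr$sstssttst  (last char: 't')
  sorted[3] = rsr$sstssttstr  (last char: 'r')
  sorted[4] = sr$sstssttstrr  (last char: 'r')
  sorted[5] = sstssttstrrsr$  (last char: '$')
  sorted[6] = ssttstrrsr$sst  (last char: 't')
  sorted[7] = strrsr$sstsstt  (last char: 't')
  sorted[8] = stssttstrrsr$s  (last char: 's')
  sorted[9] = sttstrrsr$ssts  (last char: 's')
  sorted[10] = trrsr$sstsstts  (last char: 's')
  sorted[11] = tssttstrrsr$ss  (last char: 's')
  sorted[12] = tstrrsr$sstsst  (last char: 't')
  sorted[13] = ttstrrsr$sstss  (last char: 's')
Last column: rstrr$ttssssts
Original string S is at sorted index 5

Answer: rstrr$ttssssts
5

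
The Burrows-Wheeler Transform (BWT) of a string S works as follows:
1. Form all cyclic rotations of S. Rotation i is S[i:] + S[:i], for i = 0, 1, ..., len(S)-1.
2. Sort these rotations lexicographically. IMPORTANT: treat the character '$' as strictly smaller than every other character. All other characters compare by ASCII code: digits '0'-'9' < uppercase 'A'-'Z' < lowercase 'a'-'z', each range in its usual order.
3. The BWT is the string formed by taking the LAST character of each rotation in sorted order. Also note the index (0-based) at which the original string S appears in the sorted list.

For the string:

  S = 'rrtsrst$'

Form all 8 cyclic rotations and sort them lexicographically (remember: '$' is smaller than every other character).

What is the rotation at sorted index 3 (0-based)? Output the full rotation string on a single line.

Answer: rtsrst$r

Derivation:
All 8 rotations (rotation i = S[i:]+S[:i]):
  rot[0] = rrtsrst$
  rot[1] = rtsrst$r
  rot[2] = tsrst$rr
  rot[3] = srst$rrt
  rot[4] = rst$rrts
  rot[5] = st$rrtsr
  rot[6] = t$rrtsrs
  rot[7] = $rrtsrst
Sorted (with $ < everything):
  sorted[0] = $rrtsrst
  sorted[1] = rrtsrst$
  sorted[2] = rst$rrts
  sorted[3] = rtsrst$r
  sorted[4] = srst$rrt
  sorted[5] = st$rrtsr
  sorted[6] = t$rrtsrs
  sorted[7] = tsrst$rr
sorted[3] = rtsrst$r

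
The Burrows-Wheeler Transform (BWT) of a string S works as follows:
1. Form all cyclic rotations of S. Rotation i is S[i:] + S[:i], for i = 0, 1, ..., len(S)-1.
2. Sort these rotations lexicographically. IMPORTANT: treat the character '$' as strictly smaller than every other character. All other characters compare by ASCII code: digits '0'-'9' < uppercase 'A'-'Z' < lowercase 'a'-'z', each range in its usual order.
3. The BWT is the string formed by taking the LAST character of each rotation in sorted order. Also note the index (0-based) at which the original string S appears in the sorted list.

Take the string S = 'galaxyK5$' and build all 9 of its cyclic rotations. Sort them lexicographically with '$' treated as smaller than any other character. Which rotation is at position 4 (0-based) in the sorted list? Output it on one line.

All 9 rotations (rotation i = S[i:]+S[:i]):
  rot[0] = galaxyK5$
  rot[1] = alaxyK5$g
  rot[2] = laxyK5$ga
  rot[3] = axyK5$gal
  rot[4] = xyK5$gala
  rot[5] = yK5$galax
  rot[6] = K5$galaxy
  rot[7] = 5$galaxyK
  rot[8] = $galaxyK5
Sorted (with $ < everything):
  sorted[0] = $galaxyK5
  sorted[1] = 5$galaxyK
  sorted[2] = K5$galaxy
  sorted[3] = alaxyK5$g
  sorted[4] = axyK5$gal
  sorted[5] = galaxyK5$
  sorted[6] = laxyK5$ga
  sorted[7] = xyK5$gala
  sorted[8] = yK5$galax
sorted[4] = axyK5$gal

Answer: axyK5$gal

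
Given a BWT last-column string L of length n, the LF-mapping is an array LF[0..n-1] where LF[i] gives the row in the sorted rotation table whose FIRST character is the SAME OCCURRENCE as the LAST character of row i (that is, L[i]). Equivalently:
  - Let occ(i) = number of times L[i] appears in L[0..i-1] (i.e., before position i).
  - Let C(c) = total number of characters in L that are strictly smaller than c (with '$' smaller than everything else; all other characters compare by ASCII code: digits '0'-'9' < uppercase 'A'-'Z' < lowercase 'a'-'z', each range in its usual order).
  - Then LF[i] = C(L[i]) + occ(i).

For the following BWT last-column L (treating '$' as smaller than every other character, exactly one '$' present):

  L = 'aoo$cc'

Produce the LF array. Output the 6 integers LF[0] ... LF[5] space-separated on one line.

Char counts: '$':1, 'a':1, 'c':2, 'o':2
C (first-col start): C('$')=0, C('a')=1, C('c')=2, C('o')=4
L[0]='a': occ=0, LF[0]=C('a')+0=1+0=1
L[1]='o': occ=0, LF[1]=C('o')+0=4+0=4
L[2]='o': occ=1, LF[2]=C('o')+1=4+1=5
L[3]='$': occ=0, LF[3]=C('$')+0=0+0=0
L[4]='c': occ=0, LF[4]=C('c')+0=2+0=2
L[5]='c': occ=1, LF[5]=C('c')+1=2+1=3

Answer: 1 4 5 0 2 3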